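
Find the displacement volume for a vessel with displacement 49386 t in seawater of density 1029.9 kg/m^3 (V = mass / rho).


Formula: V = mass / rho
Step 1 — convert tonnes to kg: 49386 t * 1000 = 49386000 kg
Step 2 — V = 49386000 / 1029.9 ≈ 47952 m^3 (5 s.f.)

47952 m^3


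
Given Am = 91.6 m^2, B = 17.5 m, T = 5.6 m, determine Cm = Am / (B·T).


Formula: Cm = Am / (B * T)
Step 1 — B * T = 17.5 * 5.6 = 98.0 m^2
Step 2 — Cm = 91.6 / 98.0 ≈ 0.93469 (5 s.f.)

0.93469


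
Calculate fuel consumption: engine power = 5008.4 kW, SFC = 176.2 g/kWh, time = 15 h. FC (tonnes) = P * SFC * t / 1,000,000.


Formula: FC (tonnes) = P * SFC * t / 1,000,000
Step 1 — P * SFC * t = 5008.4 * 176.2 * 15 = 13237201.2 g
Step 2 — FC (tonnes) = 13237201.2 / 1,000,000 ≈ 13.237 tonnes (5 s.f.)

13.237 tonnes


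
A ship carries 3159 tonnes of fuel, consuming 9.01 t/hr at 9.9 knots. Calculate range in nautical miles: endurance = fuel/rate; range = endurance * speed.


Formula: endurance = fuel / rate; range = endurance * speed
Step 1 — endurance = 3159 / 9.01 = 350.6104 hours
Step 2 — range = 350.6104 * 9.9 ≈ 3471.0 nautical miles (5 s.f.)

3471.0 NM


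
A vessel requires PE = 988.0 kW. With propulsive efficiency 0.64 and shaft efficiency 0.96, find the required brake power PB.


Formula: PB = PE / (eta_D * eta_S)
Step 1 — combined efficiency = eta_D * eta_S = 0.64 * 0.96 = 0.6144
Step 2 — PB = 988.0 / 0.6144 ≈ 1608.1 kW (5 s.f.)

1608.1 kW


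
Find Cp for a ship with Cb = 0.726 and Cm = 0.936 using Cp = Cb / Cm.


Formula: Cp = Cb / Cm
Substituting: Cp = 0.726 / 0.936
Result: Cp ≈ 0.77564 (5 s.f.)

0.77564


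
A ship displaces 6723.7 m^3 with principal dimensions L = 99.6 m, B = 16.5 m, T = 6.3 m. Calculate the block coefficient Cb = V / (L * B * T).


Formula: Cb = V / (L * B * T)
Step 1 — L * B * T = 99.6 * 16.5 * 6.3 = 10353.42 m^3
Step 2 — Cb = 6723.7 / 10353.42 ≈ 0.64942 (5 s.f.)

0.64942


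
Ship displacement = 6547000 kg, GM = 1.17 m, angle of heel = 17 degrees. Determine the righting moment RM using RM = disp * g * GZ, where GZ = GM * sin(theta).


Formula: GZ = GM * sin(theta); RM = disp * g * GZ
Step 1 — GZ = 1.17 * sin(17°) = 1.17 * 0.292372 = 0.342075 m
Step 2 — RM = 6547000 * 9.81 * 0.342075 ≈ 21970000 N·m (5 s.f.)

21970000 N·m


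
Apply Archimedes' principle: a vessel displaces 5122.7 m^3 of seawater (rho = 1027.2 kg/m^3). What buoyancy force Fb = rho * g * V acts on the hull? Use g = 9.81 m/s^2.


Formula: Fb = rho * g * V
Substituting: Fb = 1027.2 * 9.81 * 5122.7
Intermediate: 1027.2 * 9.81 = 10076.832
Result: Fb = 10076.832 * 5122.7 ≈ 51621000 N (5 s.f.)

51621000 N


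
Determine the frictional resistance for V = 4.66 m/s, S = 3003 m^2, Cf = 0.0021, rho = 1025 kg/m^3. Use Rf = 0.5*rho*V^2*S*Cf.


Formula: Rf = 0.5 * rho * V^2 * S * Cf
Step 1 — V^2 = 4.66^2 = 21.7156
Step 2 — 0.5 * rho * V^2 = 0.5 * 1025 * 21.7156 = 11129.245
Step 3 — Rf = 11129.245 * 3003 * 0.0021 ≈ 70184 N (5 s.f.)

70184 N


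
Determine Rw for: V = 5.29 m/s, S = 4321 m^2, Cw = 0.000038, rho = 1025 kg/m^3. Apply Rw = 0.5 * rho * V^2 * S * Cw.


Formula: Rw = 0.5 * rho * V^2 * S * Cw
Step 1 — V^2 = 5.29^2 = 27.9841
Step 2 — 0.5 * rho * V^2 = 0.5 * 1025 * 27.9841 = 14341.85125
Step 3 — Rw = 14341.85125 * 4321 * 0.000038 ≈ 2354.9 N (5 s.f.)

2354.9 N


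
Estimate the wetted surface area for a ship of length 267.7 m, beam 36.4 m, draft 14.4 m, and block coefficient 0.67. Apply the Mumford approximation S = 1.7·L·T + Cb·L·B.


Formula: S = 1.7*L*T + V/T with V = Cb*L*B*T, i.e. S = L * (1.7*T + Cb*B)
Step 1 — 1.7*T = 1.7 * 14.4 = 24.48 m
Step 2 — Cb*B = 0.67 * 36.4 = 24.388 m
Step 3 — 1.7*T + Cb*B = 24.48 + 24.388 = 48.868 m
Step 4 — S = 267.7 * 48.868 ≈ 13082 m^2 (5 s.f.)

13082 m^2


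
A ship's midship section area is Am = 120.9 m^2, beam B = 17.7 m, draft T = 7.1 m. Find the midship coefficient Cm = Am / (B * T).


Formula: Cm = Am / (B * T)
Step 1 — B * T = 17.7 * 7.1 = 125.67 m^2
Step 2 — Cm = 120.9 / 125.67 ≈ 0.96204 (5 s.f.)

0.96204


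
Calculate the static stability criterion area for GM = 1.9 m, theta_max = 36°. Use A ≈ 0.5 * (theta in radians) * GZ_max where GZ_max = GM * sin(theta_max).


Formula: GZ_max = GM * sin(theta); Area = 0.5 * theta_rad * GZ_max
Step 1 — GZ_max = 1.9 * sin(36°) = 1.9 * 0.587785 = 1.116791 m
Step 2 — theta_rad = 36 * pi/180 = 0.628319 rad
Step 3 — Area = 0.5 * 0.628319 * 1.116791 ≈ 0.35085 m·rad (5 s.f.)

0.35085 m·rad


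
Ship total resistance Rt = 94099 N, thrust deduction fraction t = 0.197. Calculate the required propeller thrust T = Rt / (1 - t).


Formula: T = Rt / (1 - t)
Step 1 — (1 - t) = 1 - 0.197 = 0.803
Step 2 — T = 94099 / 0.803 ≈ 117180 N (5 s.f.)

117180 N


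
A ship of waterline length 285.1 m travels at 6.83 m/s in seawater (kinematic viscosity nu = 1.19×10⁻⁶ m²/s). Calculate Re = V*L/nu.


Formula: Re = V * L / nu
Step 1 — V * L = 6.83 * 285.1 = 1947.233 m^2/s
Step 2 — Re = 1947.233 / 1.19e-6 = 1.64e+09

1.64e+09


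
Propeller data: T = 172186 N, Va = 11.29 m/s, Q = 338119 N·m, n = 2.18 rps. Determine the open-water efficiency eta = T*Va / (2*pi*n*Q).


Formula: eta = T * Va / (2 * pi * n * Q)
Step 1 — numerator = T * Va = 172186 * 11.29 = 1943979.94
Step 2 — 2 * pi * n = 2 * pi * 2.18 = 13.697344
Step 3 — denominator = 13.697344 * 338119 = 4631332.26
Step 4 — eta = 1943979.94 / 4631332.26 ≈ 0.41975 (5 s.f.)

0.41975


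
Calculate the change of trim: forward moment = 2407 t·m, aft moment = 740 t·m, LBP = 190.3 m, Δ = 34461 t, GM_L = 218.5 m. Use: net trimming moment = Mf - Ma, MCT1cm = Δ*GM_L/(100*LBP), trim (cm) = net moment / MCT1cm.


Formula: net trimming moment = Mf - Ma; MCT1cm = Δ*GM_L/(100*LBP); trim = net moment / MCT1cm
Step 1 — net trimming moment = 2407 - 740 = 1667 t·m
Step 2 — MCT1cm = 34461 * 218.5 / (100 * 190.3) = 395.6767 t·m/cm
Step 3 — trim = 1667 / 395.6767 ≈ 4.2130 cm (5 s.f.)

4.2130 cm


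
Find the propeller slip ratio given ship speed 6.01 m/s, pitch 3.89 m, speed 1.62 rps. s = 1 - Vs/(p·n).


Formula: s = 1 - Vs / (p * n)
Step 1 — p * n = 3.89 * 1.62 = 6.3018
Step 2 — Vs / (p*n) = 6.01 / 6.3018 = 0.953696 (6 d.p.)
Step 3 — s = 1 - 0.953696 = 0.046304

0.046304


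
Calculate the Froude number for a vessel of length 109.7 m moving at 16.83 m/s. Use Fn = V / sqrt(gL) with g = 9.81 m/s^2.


Formula: Fn = V / sqrt(g * L)
Step 1 — g * L = 9.81 * 109.7 = 1076.157
Step 2 — sqrt(g * L) = sqrt(1076.157) = 32.804832
Step 3 — Fn = 16.83 / 32.804832 ≈ 0.51303 (5 s.f.)

0.51303


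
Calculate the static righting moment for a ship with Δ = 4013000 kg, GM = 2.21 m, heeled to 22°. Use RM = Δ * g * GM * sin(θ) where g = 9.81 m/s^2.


Formula: GZ = GM * sin(theta); RM = disp * g * GZ
Step 1 — GZ = 2.21 * sin(22°) = 2.21 * 0.374607 = 0.827881 m
Step 2 — RM = 4013000 * 9.81 * 0.827881 ≈ 32592000 N·m (5 s.f.)

32592000 N·m


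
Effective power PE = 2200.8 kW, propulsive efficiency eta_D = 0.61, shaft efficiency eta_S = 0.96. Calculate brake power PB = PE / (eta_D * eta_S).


Formula: PB = PE / (eta_D * eta_S)
Step 1 — combined efficiency = eta_D * eta_S = 0.61 * 0.96 = 0.5856
Step 2 — PB = 2200.8 / 0.5856 ≈ 3758.2 kW (5 s.f.)

3758.2 kW


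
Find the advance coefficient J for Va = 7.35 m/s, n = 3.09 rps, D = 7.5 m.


Formula: J = Va / (n * D)
Step 1 — n * D = 3.09 * 7.5 = 23.175
Step 2 — J = 7.35 / 23.175 ≈ 0.31715 (5 s.f.)

0.31715


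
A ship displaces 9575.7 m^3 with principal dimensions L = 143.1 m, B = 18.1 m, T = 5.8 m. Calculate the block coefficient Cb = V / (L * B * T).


Formula: Cb = V / (L * B * T)
Step 1 — L * B * T = 143.1 * 18.1 * 5.8 = 15022.638 m^3
Step 2 — Cb = 9575.7 / 15022.638 ≈ 0.63742 (5 s.f.)

0.63742


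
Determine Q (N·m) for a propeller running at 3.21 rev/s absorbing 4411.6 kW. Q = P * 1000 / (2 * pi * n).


Formula: Q = P_W / (2 * pi * n)
Step 1 — P_W = 4411.6 kW * 1000 = 4411600.0 W
Step 2 — 2 * pi * n = 2 * pi * 3.21 = 20.169025
Step 3 — Q = 4411600.0 / 20.169025 ≈ 218730 N·m (5 s.f.)

218730 N·m


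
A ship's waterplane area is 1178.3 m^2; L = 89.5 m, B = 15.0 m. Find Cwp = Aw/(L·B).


Formula: Cwp = Aw / (L * B)
Step 1 — L * B = 89.5 * 15.0 = 1342.5 m^2
Step 2 — Cwp = 1178.3 / 1342.5 ≈ 0.87769 (5 s.f.)

0.87769


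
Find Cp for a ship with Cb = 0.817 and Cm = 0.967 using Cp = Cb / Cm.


Formula: Cp = Cb / Cm
Substituting: Cp = 0.817 / 0.967
Result: Cp ≈ 0.84488 (5 s.f.)

0.84488


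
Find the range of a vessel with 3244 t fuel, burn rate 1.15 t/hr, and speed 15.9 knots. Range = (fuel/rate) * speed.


Formula: endurance = fuel / rate; range = endurance * speed
Step 1 — endurance = 3244 / 1.15 = 2820.8696 hours
Step 2 — range = 2820.8696 * 15.9 ≈ 44852 nautical miles (5 s.f.)

44852 NM


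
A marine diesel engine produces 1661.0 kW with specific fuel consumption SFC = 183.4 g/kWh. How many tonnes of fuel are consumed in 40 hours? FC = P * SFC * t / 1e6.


Formula: FC (tonnes) = P * SFC * t / 1,000,000
Step 1 — P * SFC * t = 1661.0 * 183.4 * 40 = 12185096.0 g
Step 2 — FC (tonnes) = 12185096.0 / 1,000,000 ≈ 12.185 tonnes (5 s.f.)

12.185 tonnes


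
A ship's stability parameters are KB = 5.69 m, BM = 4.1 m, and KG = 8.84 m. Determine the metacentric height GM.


Formula: GM = KB + BM - KG
Step 1 — KM = KB + BM = 5.69 + 4.1 = 9.79 m
Step 2 — GM = KM - KG = 9.79 - 8.84 = 0.95 m

0.95 m


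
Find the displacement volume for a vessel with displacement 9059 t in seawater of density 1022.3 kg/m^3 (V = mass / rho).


Formula: V = mass / rho
Step 1 — convert tonnes to kg: 9059 t * 1000 = 9059000 kg
Step 2 — V = 9059000 / 1022.3 ≈ 8861.4 m^3 (5 s.f.)

8861.4 m^3


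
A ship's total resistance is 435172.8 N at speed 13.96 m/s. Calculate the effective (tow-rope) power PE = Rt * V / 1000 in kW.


Formula: PE = Rt * V / 1000 (kW)
Step 1 — PE (W) = 435172.8 * 13.96 = 6075012.288 W
Step 2 — PE (kW) = 6075012.288 / 1000 ≈ 6075.0 kW (5 s.f.)

6075.0 kW


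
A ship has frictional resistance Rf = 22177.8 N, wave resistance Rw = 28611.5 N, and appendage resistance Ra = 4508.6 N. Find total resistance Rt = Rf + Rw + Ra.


Formula: Rt = Rf + Rw + Ra
Substituting: Rt = 22177.8 + 28611.5 + 4508.6
Result: Rt = 55297.9 N

55297.9 N


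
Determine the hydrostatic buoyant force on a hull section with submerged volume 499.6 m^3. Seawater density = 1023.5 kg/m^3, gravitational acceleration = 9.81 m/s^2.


Formula: Fb = rho * g * V
Substituting: Fb = 1023.5 * 9.81 * 499.6
Intermediate: 1023.5 * 9.81 = 10040.535
Result: Fb = 10040.535 * 499.6 ≈ 5016300 N (5 s.f.)

5016300 N


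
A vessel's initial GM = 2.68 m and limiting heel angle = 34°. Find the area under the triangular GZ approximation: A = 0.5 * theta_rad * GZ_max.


Formula: GZ_max = GM * sin(theta); Area = 0.5 * theta_rad * GZ_max
Step 1 — GZ_max = 2.68 * sin(34°) = 2.68 * 0.559193 = 1.498637 m
Step 2 — theta_rad = 34 * pi/180 = 0.593412 rad
Step 3 — Area = 0.5 * 0.593412 * 1.498637 ≈ 0.44465 m·rad (5 s.f.)

0.44465 m·rad


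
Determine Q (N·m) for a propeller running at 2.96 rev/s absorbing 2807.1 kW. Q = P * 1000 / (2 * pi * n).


Formula: Q = P_W / (2 * pi * n)
Step 1 — P_W = 2807.1 kW * 1000 = 2807100.0 W
Step 2 — 2 * pi * n = 2 * pi * 2.96 = 18.598229
Step 3 — Q = 2807100.0 / 18.598229 ≈ 150930 N·m (5 s.f.)

150930 N·m


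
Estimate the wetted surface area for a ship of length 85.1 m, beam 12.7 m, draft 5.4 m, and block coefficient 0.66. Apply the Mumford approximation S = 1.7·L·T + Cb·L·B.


Formula: S = 1.7*L*T + V/T with V = Cb*L*B*T, i.e. S = L * (1.7*T + Cb*B)
Step 1 — 1.7*T = 1.7 * 5.4 = 9.18 m
Step 2 — Cb*B = 0.66 * 12.7 = 8.382 m
Step 3 — 1.7*T + Cb*B = 9.18 + 8.382 = 17.562 m
Step 4 — S = 85.1 * 17.562 ≈ 1494.5 m^2 (5 s.f.)

1494.5 m^2


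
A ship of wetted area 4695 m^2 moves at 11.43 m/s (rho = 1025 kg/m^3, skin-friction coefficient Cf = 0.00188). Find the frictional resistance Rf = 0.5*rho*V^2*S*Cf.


Formula: Rf = 0.5 * rho * V^2 * S * Cf
Step 1 — V^2 = 11.43^2 = 130.6449
Step 2 — 0.5 * rho * V^2 = 0.5 * 1025 * 130.6449 = 66955.51125
Step 3 — Rf = 66955.51125 * 4695 * 0.00188 ≈ 590990 N (5 s.f.)

590990 N


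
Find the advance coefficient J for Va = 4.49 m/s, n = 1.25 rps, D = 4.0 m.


Formula: J = Va / (n * D)
Step 1 — n * D = 1.25 * 4.0 = 5.0
Step 2 — J = 4.49 / 5.0 ≈ 0.89800 (5 s.f.)

0.89800


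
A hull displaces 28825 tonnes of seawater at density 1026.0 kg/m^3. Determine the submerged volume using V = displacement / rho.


Formula: V = mass / rho
Step 1 — convert tonnes to kg: 28825 t * 1000 = 28825000 kg
Step 2 — V = 28825000 / 1026.0 ≈ 28095 m^3 (5 s.f.)

28095 m^3


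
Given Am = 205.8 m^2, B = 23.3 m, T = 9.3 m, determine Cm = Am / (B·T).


Formula: Cm = Am / (B * T)
Step 1 — B * T = 23.3 * 9.3 = 216.69 m^2
Step 2 — Cm = 205.8 / 216.69 ≈ 0.94974 (5 s.f.)

0.94974


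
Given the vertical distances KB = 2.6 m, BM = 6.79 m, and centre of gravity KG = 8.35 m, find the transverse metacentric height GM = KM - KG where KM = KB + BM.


Formula: GM = KB + BM - KG
Step 1 — KM = KB + BM = 2.6 + 6.79 = 9.39 m
Step 2 — GM = KM - KG = 9.39 - 8.35 = 1.04 m

1.04 m


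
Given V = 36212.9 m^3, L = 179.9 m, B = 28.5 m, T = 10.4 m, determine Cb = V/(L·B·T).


Formula: Cb = V / (L * B * T)
Step 1 — L * B * T = 179.9 * 28.5 * 10.4 = 53322.36 m^3
Step 2 — Cb = 36212.9 / 53322.36 ≈ 0.67913 (5 s.f.)

0.67913


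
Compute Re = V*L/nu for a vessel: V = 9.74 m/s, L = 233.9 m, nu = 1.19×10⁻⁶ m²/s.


Formula: Re = V * L / nu
Step 1 — V * L = 9.74 * 233.9 = 2278.186 m^2/s
Step 2 — Re = 2278.186 / 1.19e-6 = 1.91e+09

1.91e+09


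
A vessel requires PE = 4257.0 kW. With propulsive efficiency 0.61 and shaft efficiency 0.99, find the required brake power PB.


Formula: PB = PE / (eta_D * eta_S)
Step 1 — combined efficiency = eta_D * eta_S = 0.61 * 0.99 = 0.6039
Step 2 — PB = 4257.0 / 0.6039 ≈ 7049.2 kW (5 s.f.)

7049.2 kW


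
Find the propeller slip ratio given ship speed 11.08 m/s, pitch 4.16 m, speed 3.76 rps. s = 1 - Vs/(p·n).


Formula: s = 1 - Vs / (p * n)
Step 1 — p * n = 4.16 * 3.76 = 15.6416
Step 2 — Vs / (p*n) = 11.08 / 15.6416 = 0.708367 (6 d.p.)
Step 3 — s = 1 - 0.708367 = 0.291633

0.291633


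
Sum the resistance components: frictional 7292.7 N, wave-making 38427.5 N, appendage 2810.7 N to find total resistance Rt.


Formula: Rt = Rf + Rw + Ra
Substituting: Rt = 7292.7 + 38427.5 + 2810.7
Result: Rt = 48530.9 N

48530.9 N


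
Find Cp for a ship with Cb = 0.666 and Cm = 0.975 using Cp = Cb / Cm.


Formula: Cp = Cb / Cm
Substituting: Cp = 0.666 / 0.975
Result: Cp ≈ 0.68308 (5 s.f.)

0.68308


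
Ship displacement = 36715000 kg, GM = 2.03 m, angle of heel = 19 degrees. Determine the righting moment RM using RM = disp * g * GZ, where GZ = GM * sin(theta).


Formula: GZ = GM * sin(theta); RM = disp * g * GZ
Step 1 — GZ = 2.03 * sin(19°) = 2.03 * 0.325568 = 0.660903 m
Step 2 — RM = 36715000 * 9.81 * 0.660903 ≈ 238040000 N·m (5 s.f.)

238040000 N·m


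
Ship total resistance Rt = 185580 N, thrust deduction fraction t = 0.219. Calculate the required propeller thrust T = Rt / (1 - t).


Formula: T = Rt / (1 - t)
Step 1 — (1 - t) = 1 - 0.219 = 0.781
Step 2 — T = 185580 / 0.781 ≈ 237620 N (5 s.f.)

237620 N


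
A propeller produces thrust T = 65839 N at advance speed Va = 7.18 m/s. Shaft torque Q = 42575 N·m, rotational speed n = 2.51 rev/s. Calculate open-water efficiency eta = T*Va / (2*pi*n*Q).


Formula: eta = T * Va / (2 * pi * n * Q)
Step 1 — numerator = T * Va = 65839 * 7.18 = 472724.02
Step 2 — 2 * pi * n = 2 * pi * 2.51 = 15.770795
Step 3 — denominator = 15.770795 * 42575 = 671441.6
Step 4 — eta = 472724.02 / 671441.6 ≈ 0.70404 (5 s.f.)

0.70404


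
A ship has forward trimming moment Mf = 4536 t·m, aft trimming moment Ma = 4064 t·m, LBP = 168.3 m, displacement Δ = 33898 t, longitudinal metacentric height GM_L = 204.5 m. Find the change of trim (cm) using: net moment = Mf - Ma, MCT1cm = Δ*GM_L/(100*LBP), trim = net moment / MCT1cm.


Formula: net trimming moment = Mf - Ma; MCT1cm = Δ*GM_L/(100*LBP); trim = net moment / MCT1cm
Step 1 — net trimming moment = 4536 - 4064 = 472 t·m
Step 2 — MCT1cm = 33898 * 204.5 / (100 * 168.3) = 411.8919 t·m/cm
Step 3 — trim = 472 / 411.8919 ≈ 1.1459 cm (5 s.f.)

1.1459 cm


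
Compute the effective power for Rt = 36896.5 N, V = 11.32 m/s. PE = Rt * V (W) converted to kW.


Formula: PE = Rt * V / 1000 (kW)
Step 1 — PE (W) = 36896.5 * 11.32 = 417668.38 W
Step 2 — PE (kW) = 417668.38 / 1000 ≈ 417.67 kW (5 s.f.)

417.67 kW


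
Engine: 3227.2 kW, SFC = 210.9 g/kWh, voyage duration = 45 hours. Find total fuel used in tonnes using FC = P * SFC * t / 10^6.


Formula: FC (tonnes) = P * SFC * t / 1,000,000
Step 1 — P * SFC * t = 3227.2 * 210.9 * 45 = 30627741.6 g
Step 2 — FC (tonnes) = 30627741.6 / 1,000,000 ≈ 30.628 tonnes (5 s.f.)

30.628 tonnes


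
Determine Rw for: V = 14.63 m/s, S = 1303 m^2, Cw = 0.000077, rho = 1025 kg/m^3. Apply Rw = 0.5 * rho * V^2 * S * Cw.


Formula: Rw = 0.5 * rho * V^2 * S * Cw
Step 1 — V^2 = 14.63^2 = 214.0369
Step 2 — 0.5 * rho * V^2 = 0.5 * 1025 * 214.0369 = 109693.91125
Step 3 — Rw = 109693.91125 * 1303 * 0.000077 ≈ 11006 N (5 s.f.)

11006 N


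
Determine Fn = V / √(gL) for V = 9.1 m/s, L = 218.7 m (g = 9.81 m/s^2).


Formula: Fn = V / sqrt(g * L)
Step 1 — g * L = 9.81 * 218.7 = 2145.447
Step 2 — sqrt(g * L) = sqrt(2145.447) = 46.31897
Step 3 — Fn = 9.1 / 46.31897 ≈ 0.19646 (5 s.f.)

0.19646


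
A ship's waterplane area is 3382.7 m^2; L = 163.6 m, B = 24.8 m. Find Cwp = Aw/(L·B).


Formula: Cwp = Aw / (L * B)
Step 1 — L * B = 163.6 * 24.8 = 4057.28 m^2
Step 2 — Cwp = 3382.7 / 4057.28 ≈ 0.83374 (5 s.f.)

0.83374


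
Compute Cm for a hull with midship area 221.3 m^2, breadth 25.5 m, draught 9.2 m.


Formula: Cm = Am / (B * T)
Step 1 — B * T = 25.5 * 9.2 = 234.6 m^2
Step 2 — Cm = 221.3 / 234.6 ≈ 0.94331 (5 s.f.)

0.94331


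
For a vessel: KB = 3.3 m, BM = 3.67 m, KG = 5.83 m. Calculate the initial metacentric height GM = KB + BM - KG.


Formula: GM = KB + BM - KG
Step 1 — KM = KB + BM = 3.3 + 3.67 = 6.97 m
Step 2 — GM = KM - KG = 6.97 - 5.83 = 1.14 m

1.14 m


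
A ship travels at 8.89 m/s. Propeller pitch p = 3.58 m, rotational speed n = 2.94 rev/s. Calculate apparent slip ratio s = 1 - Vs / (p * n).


Formula: s = 1 - Vs / (p * n)
Step 1 — p * n = 3.58 * 2.94 = 10.5252
Step 2 — Vs / (p*n) = 8.89 / 10.5252 = 0.84464 (6 d.p.)
Step 3 — s = 1 - 0.84464 = 0.15536

0.15536


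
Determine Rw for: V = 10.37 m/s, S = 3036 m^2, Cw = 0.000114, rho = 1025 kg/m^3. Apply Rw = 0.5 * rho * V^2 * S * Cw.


Formula: Rw = 0.5 * rho * V^2 * S * Cw
Step 1 — V^2 = 10.37^2 = 107.5369
Step 2 — 0.5 * rho * V^2 = 0.5 * 1025 * 107.5369 = 55112.66125
Step 3 — Rw = 55112.66125 * 3036 * 0.000114 ≈ 19075 N (5 s.f.)

19075 N


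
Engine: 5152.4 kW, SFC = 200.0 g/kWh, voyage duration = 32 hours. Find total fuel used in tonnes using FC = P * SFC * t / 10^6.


Formula: FC (tonnes) = P * SFC * t / 1,000,000
Step 1 — P * SFC * t = 5152.4 * 200.0 * 32 = 32975360.0 g
Step 2 — FC (tonnes) = 32975360.0 / 1,000,000 ≈ 32.975 tonnes (5 s.f.)

32.975 tonnes


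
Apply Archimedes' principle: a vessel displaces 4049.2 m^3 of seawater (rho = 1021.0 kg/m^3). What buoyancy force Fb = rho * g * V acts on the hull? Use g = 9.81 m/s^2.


Formula: Fb = rho * g * V
Substituting: Fb = 1021.0 * 9.81 * 4049.2
Intermediate: 1021.0 * 9.81 = 10016.01
Result: Fb = 10016.01 * 4049.2 ≈ 40557000 N (5 s.f.)

40557000 N


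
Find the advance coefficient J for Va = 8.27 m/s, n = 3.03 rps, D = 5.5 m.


Formula: J = Va / (n * D)
Step 1 — n * D = 3.03 * 5.5 = 16.665
Step 2 — J = 8.27 / 16.665 ≈ 0.49625 (5 s.f.)

0.49625


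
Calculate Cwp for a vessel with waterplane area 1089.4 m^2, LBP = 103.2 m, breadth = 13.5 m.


Formula: Cwp = Aw / (L * B)
Step 1 — L * B = 103.2 * 13.5 = 1393.2 m^2
Step 2 — Cwp = 1089.4 / 1393.2 ≈ 0.78194 (5 s.f.)

0.78194


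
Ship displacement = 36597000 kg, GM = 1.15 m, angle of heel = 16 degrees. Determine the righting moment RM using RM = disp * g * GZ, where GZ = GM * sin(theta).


Formula: GZ = GM * sin(theta); RM = disp * g * GZ
Step 1 — GZ = 1.15 * sin(16°) = 1.15 * 0.275637 = 0.316983 m
Step 2 — RM = 36597000 * 9.81 * 0.316983 ≈ 113800000 N·m (5 s.f.)

113800000 N·m


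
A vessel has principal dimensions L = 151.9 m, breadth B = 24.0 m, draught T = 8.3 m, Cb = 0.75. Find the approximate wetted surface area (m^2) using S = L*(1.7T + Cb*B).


Formula: S = 1.7*L*T + V/T with V = Cb*L*B*T, i.e. S = L * (1.7*T + Cb*B)
Step 1 — 1.7*T = 1.7 * 8.3 = 14.11 m
Step 2 — Cb*B = 0.75 * 24.0 = 18.0 m
Step 3 — 1.7*T + Cb*B = 14.11 + 18.0 = 32.11 m
Step 4 — S = 151.9 * 32.11 ≈ 4877.5 m^2 (5 s.f.)

4877.5 m^2


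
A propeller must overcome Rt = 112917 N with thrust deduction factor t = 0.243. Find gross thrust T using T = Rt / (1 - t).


Formula: T = Rt / (1 - t)
Step 1 — (1 - t) = 1 - 0.243 = 0.757
Step 2 — T = 112917 / 0.757 ≈ 149160 N (5 s.f.)

149160 N


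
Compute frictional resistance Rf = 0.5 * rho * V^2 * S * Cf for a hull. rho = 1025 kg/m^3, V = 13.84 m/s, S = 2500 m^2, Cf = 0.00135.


Formula: Rf = 0.5 * rho * V^2 * S * Cf
Step 1 — V^2 = 13.84^2 = 191.5456
Step 2 — 0.5 * rho * V^2 = 0.5 * 1025 * 191.5456 = 98167.12
Step 3 — Rf = 98167.12 * 2500 * 0.00135 ≈ 331310 N (5 s.f.)

331310 N


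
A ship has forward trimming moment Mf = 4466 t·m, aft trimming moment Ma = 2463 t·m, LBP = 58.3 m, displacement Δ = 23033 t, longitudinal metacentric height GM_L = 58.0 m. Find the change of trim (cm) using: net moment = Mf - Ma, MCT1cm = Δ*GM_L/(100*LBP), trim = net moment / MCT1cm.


Formula: net trimming moment = Mf - Ma; MCT1cm = Δ*GM_L/(100*LBP); trim = net moment / MCT1cm
Step 1 — net trimming moment = 4466 - 2463 = 2003 t·m
Step 2 — MCT1cm = 23033 * 58.0 / (100 * 58.3) = 229.1448 t·m/cm
Step 3 — trim = 2003 / 229.1448 ≈ 8.7412 cm (5 s.f.)

8.7412 cm


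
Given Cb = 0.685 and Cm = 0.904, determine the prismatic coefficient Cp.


Formula: Cp = Cb / Cm
Substituting: Cp = 0.685 / 0.904
Result: Cp ≈ 0.75774 (5 s.f.)

0.75774


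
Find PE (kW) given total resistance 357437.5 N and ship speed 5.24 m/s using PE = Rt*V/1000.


Formula: PE = Rt * V / 1000 (kW)
Step 1 — PE (W) = 357437.5 * 5.24 = 1872972.5 W
Step 2 — PE (kW) = 1872972.5 / 1000 ≈ 1873.0 kW (5 s.f.)

1873.0 kW


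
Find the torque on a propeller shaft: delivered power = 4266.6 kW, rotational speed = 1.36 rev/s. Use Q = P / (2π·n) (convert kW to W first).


Formula: Q = P_W / (2 * pi * n)
Step 1 — P_W = 4266.6 kW * 1000 = 4266600.0 W
Step 2 — 2 * pi * n = 2 * pi * 1.36 = 8.545132
Step 3 — Q = 4266600.0 / 8.545132 ≈ 499300 N·m (5 s.f.)

499300 N·m


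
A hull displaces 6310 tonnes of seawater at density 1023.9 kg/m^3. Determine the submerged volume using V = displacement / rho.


Formula: V = mass / rho
Step 1 — convert tonnes to kg: 6310 t * 1000 = 6310000 kg
Step 2 — V = 6310000 / 1023.9 ≈ 6162.7 m^3 (5 s.f.)

6162.7 m^3


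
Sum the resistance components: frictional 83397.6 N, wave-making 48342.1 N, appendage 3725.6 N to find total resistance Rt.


Formula: Rt = Rf + Rw + Ra
Substituting: Rt = 83397.6 + 48342.1 + 3725.6
Result: Rt = 135465.3 N

135465.3 N


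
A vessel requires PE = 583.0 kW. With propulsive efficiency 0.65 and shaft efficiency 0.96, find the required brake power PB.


Formula: PB = PE / (eta_D * eta_S)
Step 1 — combined efficiency = eta_D * eta_S = 0.65 * 0.96 = 0.624
Step 2 — PB = 583.0 / 0.624 ≈ 934.29 kW (5 s.f.)

934.29 kW


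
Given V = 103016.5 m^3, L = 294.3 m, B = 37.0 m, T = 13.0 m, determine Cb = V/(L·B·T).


Formula: Cb = V / (L * B * T)
Step 1 — L * B * T = 294.3 * 37.0 * 13.0 = 141558.3 m^3
Step 2 — Cb = 103016.5 / 141558.3 ≈ 0.72773 (5 s.f.)

0.72773


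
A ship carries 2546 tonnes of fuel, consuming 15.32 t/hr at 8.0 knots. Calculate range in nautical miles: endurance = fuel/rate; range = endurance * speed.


Formula: endurance = fuel / rate; range = endurance * speed
Step 1 — endurance = 2546 / 15.32 = 166.188 hours
Step 2 — range = 166.188 * 8.0 ≈ 1329.5 nautical miles (5 s.f.)

1329.5 NM


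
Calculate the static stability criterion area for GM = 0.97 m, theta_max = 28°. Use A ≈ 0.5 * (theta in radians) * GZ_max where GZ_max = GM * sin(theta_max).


Formula: GZ_max = GM * sin(theta); Area = 0.5 * theta_rad * GZ_max
Step 1 — GZ_max = 0.97 * sin(28°) = 0.97 * 0.469472 = 0.455388 m
Step 2 — theta_rad = 28 * pi/180 = 0.488692 rad
Step 3 — Area = 0.5 * 0.488692 * 0.455388 ≈ 0.11127 m·rad (5 s.f.)

0.11127 m·rad


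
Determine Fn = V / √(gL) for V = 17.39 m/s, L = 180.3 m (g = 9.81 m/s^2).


Formula: Fn = V / sqrt(g * L)
Step 1 — g * L = 9.81 * 180.3 = 1768.743
Step 2 — sqrt(g * L) = sqrt(1768.743) = 42.056426
Step 3 — Fn = 17.39 / 42.056426 ≈ 0.41349 (5 s.f.)

0.41349


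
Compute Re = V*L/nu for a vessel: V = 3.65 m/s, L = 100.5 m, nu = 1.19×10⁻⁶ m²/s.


Formula: Re = V * L / nu
Step 1 — V * L = 3.65 * 100.5 = 366.825 m^2/s
Step 2 — Re = 366.825 / 1.19e-6 = 3.08e+08

3.08e+08


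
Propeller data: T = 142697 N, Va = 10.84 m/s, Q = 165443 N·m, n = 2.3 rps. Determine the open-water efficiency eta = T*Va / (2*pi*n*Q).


Formula: eta = T * Va / (2 * pi * n * Q)
Step 1 — numerator = T * Va = 142697 * 10.84 = 1546835.48
Step 2 — 2 * pi * n = 2 * pi * 2.3 = 14.451326
Step 3 — denominator = 14.451326 * 165443 = 2390870.73
Step 4 — eta = 1546835.48 / 2390870.73 ≈ 0.64698 (5 s.f.)

0.64698


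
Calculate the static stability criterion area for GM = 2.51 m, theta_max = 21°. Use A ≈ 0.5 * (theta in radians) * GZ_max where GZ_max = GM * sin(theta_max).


Formula: GZ_max = GM * sin(theta); Area = 0.5 * theta_rad * GZ_max
Step 1 — GZ_max = 2.51 * sin(21°) = 2.51 * 0.358368 = 0.899504 m
Step 2 — theta_rad = 21 * pi/180 = 0.366519 rad
Step 3 — Area = 0.5 * 0.366519 * 0.899504 ≈ 0.16484 m·rad (5 s.f.)

0.16484 m·rad


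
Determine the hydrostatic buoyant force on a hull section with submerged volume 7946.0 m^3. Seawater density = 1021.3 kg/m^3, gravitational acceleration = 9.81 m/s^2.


Formula: Fb = rho * g * V
Substituting: Fb = 1021.3 * 9.81 * 7946.0
Intermediate: 1021.3 * 9.81 = 10018.953
Result: Fb = 10018.953 * 7946.0 ≈ 79611000 N (5 s.f.)

79611000 N


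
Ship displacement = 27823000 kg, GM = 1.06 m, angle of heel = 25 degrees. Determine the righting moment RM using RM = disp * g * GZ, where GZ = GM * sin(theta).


Formula: GZ = GM * sin(theta); RM = disp * g * GZ
Step 1 — GZ = 1.06 * sin(25°) = 1.06 * 0.422618 = 0.447975 m
Step 2 — RM = 27823000 * 9.81 * 0.447975 ≈ 122270000 N·m (5 s.f.)

122270000 N·m


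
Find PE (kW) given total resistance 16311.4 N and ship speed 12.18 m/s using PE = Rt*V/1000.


Formula: PE = Rt * V / 1000 (kW)
Step 1 — PE (W) = 16311.4 * 12.18 = 198672.852 W
Step 2 — PE (kW) = 198672.852 / 1000 ≈ 198.67 kW (5 s.f.)

198.67 kW


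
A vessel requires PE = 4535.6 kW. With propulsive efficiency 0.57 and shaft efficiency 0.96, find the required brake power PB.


Formula: PB = PE / (eta_D * eta_S)
Step 1 — combined efficiency = eta_D * eta_S = 0.57 * 0.96 = 0.5472
Step 2 — PB = 4535.6 / 0.5472 ≈ 8288.7 kW (5 s.f.)

8288.7 kW


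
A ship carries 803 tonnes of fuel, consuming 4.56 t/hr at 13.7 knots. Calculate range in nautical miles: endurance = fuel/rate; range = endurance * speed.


Formula: endurance = fuel / rate; range = endurance * speed
Step 1 — endurance = 803 / 4.56 = 176.0965 hours
Step 2 — range = 176.0965 * 13.7 ≈ 2412.5 nautical miles (5 s.f.)

2412.5 NM


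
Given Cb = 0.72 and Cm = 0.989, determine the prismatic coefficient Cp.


Formula: Cp = Cb / Cm
Substituting: Cp = 0.72 / 0.989
Result: Cp ≈ 0.72801 (5 s.f.)

0.72801


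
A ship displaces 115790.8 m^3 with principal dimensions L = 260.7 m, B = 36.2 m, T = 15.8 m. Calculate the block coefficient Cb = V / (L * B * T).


Formula: Cb = V / (L * B * T)
Step 1 — L * B * T = 260.7 * 36.2 * 15.8 = 149109.972 m^3
Step 2 — Cb = 115790.8 / 149109.972 ≈ 0.77655 (5 s.f.)

0.77655


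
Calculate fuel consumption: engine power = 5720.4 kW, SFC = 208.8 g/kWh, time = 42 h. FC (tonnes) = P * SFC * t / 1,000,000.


Formula: FC (tonnes) = P * SFC * t / 1,000,000
Step 1 — P * SFC * t = 5720.4 * 208.8 * 42 = 50165619.84 g
Step 2 — FC (tonnes) = 50165619.84 / 1,000,000 ≈ 50.166 tonnes (5 s.f.)

50.166 tonnes


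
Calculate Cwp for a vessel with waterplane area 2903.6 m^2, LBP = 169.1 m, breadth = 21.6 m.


Formula: Cwp = Aw / (L * B)
Step 1 — L * B = 169.1 * 21.6 = 3652.56 m^2
Step 2 — Cwp = 2903.6 / 3652.56 ≈ 0.79495 (5 s.f.)

0.79495


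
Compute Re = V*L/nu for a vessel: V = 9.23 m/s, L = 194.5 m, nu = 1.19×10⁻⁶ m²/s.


Formula: Re = V * L / nu
Step 1 — V * L = 9.23 * 194.5 = 1795.235 m^2/s
Step 2 — Re = 1795.235 / 1.19e-6 = 1.51e+09

1.51e+09


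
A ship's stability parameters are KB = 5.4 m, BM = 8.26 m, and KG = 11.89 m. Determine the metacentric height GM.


Formula: GM = KB + BM - KG
Step 1 — KM = KB + BM = 5.4 + 8.26 = 13.66 m
Step 2 — GM = KM - KG = 13.66 - 11.89 = 1.77 m

1.77 m


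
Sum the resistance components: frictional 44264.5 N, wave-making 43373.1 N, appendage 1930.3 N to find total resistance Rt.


Formula: Rt = Rf + Rw + Ra
Substituting: Rt = 44264.5 + 43373.1 + 1930.3
Result: Rt = 89567.9 N

89567.9 N


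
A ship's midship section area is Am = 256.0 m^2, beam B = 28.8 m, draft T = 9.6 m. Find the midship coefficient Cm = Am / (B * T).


Formula: Cm = Am / (B * T)
Step 1 — B * T = 28.8 * 9.6 = 276.48 m^2
Step 2 — Cm = 256.0 / 276.48 ≈ 0.92593 (5 s.f.)

0.92593


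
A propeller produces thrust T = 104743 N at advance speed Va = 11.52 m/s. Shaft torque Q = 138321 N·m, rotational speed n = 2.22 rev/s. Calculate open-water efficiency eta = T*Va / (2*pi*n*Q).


Formula: eta = T * Va / (2 * pi * n * Q)
Step 1 — numerator = T * Va = 104743 * 11.52 = 1206639.36
Step 2 — 2 * pi * n = 2 * pi * 2.22 = 13.948671
Step 3 — denominator = 13.948671 * 138321 = 1929394.12
Step 4 — eta = 1206639.36 / 1929394.12 ≈ 0.62540 (5 s.f.)

0.62540


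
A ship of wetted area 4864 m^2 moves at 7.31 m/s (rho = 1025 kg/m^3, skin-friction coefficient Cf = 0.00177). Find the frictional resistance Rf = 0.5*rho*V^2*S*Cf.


Formula: Rf = 0.5 * rho * V^2 * S * Cf
Step 1 — V^2 = 7.31^2 = 53.4361
Step 2 — 0.5 * rho * V^2 = 0.5 * 1025 * 53.4361 = 27386.00125
Step 3 — Rf = 27386.00125 * 4864 * 0.00177 ≈ 235770 N (5 s.f.)

235770 N


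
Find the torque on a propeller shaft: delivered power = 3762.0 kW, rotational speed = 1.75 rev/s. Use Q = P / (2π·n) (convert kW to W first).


Formula: Q = P_W / (2 * pi * n)
Step 1 — P_W = 3762.0 kW * 1000 = 3762000.0 W
Step 2 — 2 * pi * n = 2 * pi * 1.75 = 10.995574
Step 3 — Q = 3762000.0 / 10.995574 ≈ 342140 N·m (5 s.f.)

342140 N·m


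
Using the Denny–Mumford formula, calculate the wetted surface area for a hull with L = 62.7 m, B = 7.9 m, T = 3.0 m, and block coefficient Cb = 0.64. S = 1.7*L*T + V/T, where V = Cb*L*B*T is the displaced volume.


Formula: S = 1.7*L*T + V/T with V = Cb*L*B*T, i.e. S = L * (1.7*T + Cb*B)
Step 1 — 1.7*T = 1.7 * 3.0 = 5.1 m
Step 2 — Cb*B = 0.64 * 7.9 = 5.056 m
Step 3 — 1.7*T + Cb*B = 5.1 + 5.056 = 10.156 m
Step 4 — S = 62.7 * 10.156 ≈ 636.78 m^2 (5 s.f.)

636.78 m^2


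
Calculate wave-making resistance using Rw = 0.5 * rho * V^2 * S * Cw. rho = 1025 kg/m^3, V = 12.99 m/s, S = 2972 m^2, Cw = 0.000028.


Formula: Rw = 0.5 * rho * V^2 * S * Cw
Step 1 — V^2 = 12.99^2 = 168.7401
Step 2 — 0.5 * rho * V^2 = 0.5 * 1025 * 168.7401 = 86479.30125
Step 3 — Rw = 86479.30125 * 2972 * 0.000028 ≈ 7196.5 N (5 s.f.)

7196.5 N


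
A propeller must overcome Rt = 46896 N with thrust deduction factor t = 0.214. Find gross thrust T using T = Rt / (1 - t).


Formula: T = Rt / (1 - t)
Step 1 — (1 - t) = 1 - 0.214 = 0.786
Step 2 — T = 46896 / 0.786 ≈ 59664 N (5 s.f.)

59664 N


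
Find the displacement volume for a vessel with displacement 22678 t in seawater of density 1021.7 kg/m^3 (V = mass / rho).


Formula: V = mass / rho
Step 1 — convert tonnes to kg: 22678 t * 1000 = 22678000 kg
Step 2 — V = 22678000 / 1021.7 ≈ 22196 m^3 (5 s.f.)

22196 m^3


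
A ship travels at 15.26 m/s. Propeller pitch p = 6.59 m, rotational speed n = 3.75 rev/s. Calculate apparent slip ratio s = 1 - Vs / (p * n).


Formula: s = 1 - Vs / (p * n)
Step 1 — p * n = 6.59 * 3.75 = 24.7125
Step 2 — Vs / (p*n) = 15.26 / 24.7125 = 0.617501 (6 d.p.)
Step 3 — s = 1 - 0.617501 = 0.382499

0.382499


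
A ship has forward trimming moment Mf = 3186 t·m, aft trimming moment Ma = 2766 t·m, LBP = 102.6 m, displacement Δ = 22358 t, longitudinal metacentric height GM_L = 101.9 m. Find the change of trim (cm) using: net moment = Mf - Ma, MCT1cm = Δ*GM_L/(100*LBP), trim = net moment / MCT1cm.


Formula: net trimming moment = Mf - Ma; MCT1cm = Δ*GM_L/(100*LBP); trim = net moment / MCT1cm
Step 1 — net trimming moment = 3186 - 2766 = 420 t·m
Step 2 — MCT1cm = 22358 * 101.9 / (100 * 102.6) = 222.0546 t·m/cm
Step 3 — trim = 420 / 222.0546 ≈ 1.8914 cm (5 s.f.)

1.8914 cm


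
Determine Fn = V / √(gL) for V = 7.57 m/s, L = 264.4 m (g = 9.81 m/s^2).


Formula: Fn = V / sqrt(g * L)
Step 1 — g * L = 9.81 * 264.4 = 2593.764
Step 2 — sqrt(g * L) = sqrt(2593.764) = 50.929009
Step 3 — Fn = 7.57 / 50.929009 ≈ 0.14864 (5 s.f.)

0.14864


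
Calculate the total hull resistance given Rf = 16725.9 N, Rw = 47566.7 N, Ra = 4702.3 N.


Formula: Rt = Rf + Rw + Ra
Substituting: Rt = 16725.9 + 47566.7 + 4702.3
Result: Rt = 68994.9 N

68994.9 N


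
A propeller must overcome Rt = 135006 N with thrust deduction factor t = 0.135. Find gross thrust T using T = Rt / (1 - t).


Formula: T = Rt / (1 - t)
Step 1 — (1 - t) = 1 - 0.135 = 0.865
Step 2 — T = 135006 / 0.865 ≈ 156080 N (5 s.f.)

156080 N


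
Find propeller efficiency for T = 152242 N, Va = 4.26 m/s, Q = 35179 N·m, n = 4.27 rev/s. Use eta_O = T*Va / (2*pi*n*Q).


Formula: eta = T * Va / (2 * pi * n * Q)
Step 1 — numerator = T * Va = 152242 * 4.26 = 648550.92
Step 2 — 2 * pi * n = 2 * pi * 4.27 = 26.829201
Step 3 — denominator = 26.829201 * 35179 = 943824.46
Step 4 — eta = 648550.92 / 943824.46 ≈ 0.68715 (5 s.f.)

0.68715


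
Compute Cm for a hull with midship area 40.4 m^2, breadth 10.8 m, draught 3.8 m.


Formula: Cm = Am / (B * T)
Step 1 — B * T = 10.8 * 3.8 = 41.04 m^2
Step 2 — Cm = 40.4 / 41.04 ≈ 0.98441 (5 s.f.)

0.98441


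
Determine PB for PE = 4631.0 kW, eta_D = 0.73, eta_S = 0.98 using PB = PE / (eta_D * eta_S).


Formula: PB = PE / (eta_D * eta_S)
Step 1 — combined efficiency = eta_D * eta_S = 0.73 * 0.98 = 0.7154
Step 2 — PB = 4631.0 / 0.7154 ≈ 6473.3 kW (5 s.f.)

6473.3 kW


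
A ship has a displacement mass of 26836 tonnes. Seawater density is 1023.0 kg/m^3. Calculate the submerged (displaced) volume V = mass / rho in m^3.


Formula: V = mass / rho
Step 1 — convert tonnes to kg: 26836 t * 1000 = 26836000 kg
Step 2 — V = 26836000 / 1023.0 ≈ 26233 m^3 (5 s.f.)

26233 m^3


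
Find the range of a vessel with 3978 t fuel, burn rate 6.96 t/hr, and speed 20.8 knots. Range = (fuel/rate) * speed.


Formula: endurance = fuel / rate; range = endurance * speed
Step 1 — endurance = 3978 / 6.96 = 571.5517 hours
Step 2 — range = 571.5517 * 20.8 ≈ 11888 nautical miles (5 s.f.)

11888 NM


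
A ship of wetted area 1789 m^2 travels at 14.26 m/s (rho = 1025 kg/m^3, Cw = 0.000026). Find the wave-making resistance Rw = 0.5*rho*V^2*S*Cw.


Formula: Rw = 0.5 * rho * V^2 * S * Cw
Step 1 — V^2 = 14.26^2 = 203.3476
Step 2 — 0.5 * rho * V^2 = 0.5 * 1025 * 203.3476 = 104215.645
Step 3 — Rw = 104215.645 * 1789 * 0.000026 ≈ 4847.5 N (5 s.f.)

4847.5 N


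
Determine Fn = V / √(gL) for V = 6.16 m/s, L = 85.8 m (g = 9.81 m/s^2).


Formula: Fn = V / sqrt(g * L)
Step 1 — g * L = 9.81 * 85.8 = 841.698
Step 2 — sqrt(g * L) = sqrt(841.698) = 29.012032
Step 3 — Fn = 6.16 / 29.012032 ≈ 0.21233 (5 s.f.)

0.21233


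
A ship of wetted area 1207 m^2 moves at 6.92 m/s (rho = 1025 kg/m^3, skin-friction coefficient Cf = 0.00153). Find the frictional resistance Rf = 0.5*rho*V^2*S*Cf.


Formula: Rf = 0.5 * rho * V^2 * S * Cf
Step 1 — V^2 = 6.92^2 = 47.8864
Step 2 — 0.5 * rho * V^2 = 0.5 * 1025 * 47.8864 = 24541.78
Step 3 — Rf = 24541.78 * 1207 * 0.00153 ≈ 45322 N (5 s.f.)

45322 N


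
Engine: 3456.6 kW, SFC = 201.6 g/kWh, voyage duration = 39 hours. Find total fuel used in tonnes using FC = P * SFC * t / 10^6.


Formula: FC (tonnes) = P * SFC * t / 1,000,000
Step 1 — P * SFC * t = 3456.6 * 201.6 * 39 = 27177171.84 g
Step 2 — FC (tonnes) = 27177171.84 / 1,000,000 ≈ 27.177 tonnes (5 s.f.)

27.177 tonnes


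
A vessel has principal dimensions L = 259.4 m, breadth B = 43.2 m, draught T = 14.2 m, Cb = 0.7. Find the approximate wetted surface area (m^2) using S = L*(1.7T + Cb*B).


Formula: S = 1.7*L*T + V/T with V = Cb*L*B*T, i.e. S = L * (1.7*T + Cb*B)
Step 1 — 1.7*T = 1.7 * 14.2 = 24.14 m
Step 2 — Cb*B = 0.7 * 43.2 = 30.24 m
Step 3 — 1.7*T + Cb*B = 24.14 + 30.24 = 54.38 m
Step 4 — S = 259.4 * 54.38 ≈ 14106 m^2 (5 s.f.)

14106 m^2


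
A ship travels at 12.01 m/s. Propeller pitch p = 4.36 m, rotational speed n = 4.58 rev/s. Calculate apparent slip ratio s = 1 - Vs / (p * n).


Formula: s = 1 - Vs / (p * n)
Step 1 — p * n = 4.36 * 4.58 = 19.9688
Step 2 — Vs / (p*n) = 12.01 / 19.9688 = 0.601438 (6 d.p.)
Step 3 — s = 1 - 0.601438 = 0.398562

0.398562


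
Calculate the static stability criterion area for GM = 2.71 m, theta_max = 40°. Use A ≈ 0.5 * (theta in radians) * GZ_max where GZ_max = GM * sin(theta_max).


Formula: GZ_max = GM * sin(theta); Area = 0.5 * theta_rad * GZ_max
Step 1 — GZ_max = 2.71 * sin(40°) = 2.71 * 0.642788 = 1.741955 m
Step 2 — theta_rad = 40 * pi/180 = 0.698132 rad
Step 3 — Area = 0.5 * 0.698132 * 1.741955 ≈ 0.60806 m·rad (5 s.f.)

0.60806 m·rad


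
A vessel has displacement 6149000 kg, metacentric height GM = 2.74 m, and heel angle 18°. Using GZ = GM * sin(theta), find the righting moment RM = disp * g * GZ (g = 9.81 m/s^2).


Formula: GZ = GM * sin(theta); RM = disp * g * GZ
Step 1 — GZ = 2.74 * sin(18°) = 2.74 * 0.309017 = 0.846707 m
Step 2 — RM = 6149000 * 9.81 * 0.846707 ≈ 51075000 N·m (5 s.f.)

51075000 N·m


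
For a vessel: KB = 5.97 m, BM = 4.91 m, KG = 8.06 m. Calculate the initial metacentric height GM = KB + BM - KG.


Formula: GM = KB + BM - KG
Step 1 — KM = KB + BM = 5.97 + 4.91 = 10.88 m
Step 2 — GM = KM - KG = 10.88 - 8.06 = 2.82 m

2.82 m


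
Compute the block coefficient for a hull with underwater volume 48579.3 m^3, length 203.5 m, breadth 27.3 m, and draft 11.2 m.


Formula: Cb = V / (L * B * T)
Step 1 — L * B * T = 203.5 * 27.3 * 11.2 = 62222.16 m^3
Step 2 — Cb = 48579.3 / 62222.16 ≈ 0.78074 (5 s.f.)

0.78074


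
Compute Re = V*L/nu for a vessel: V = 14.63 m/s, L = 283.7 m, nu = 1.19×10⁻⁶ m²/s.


Formula: Re = V * L / nu
Step 1 — V * L = 14.63 * 283.7 = 4150.531 m^2/s
Step 2 — Re = 4150.531 / 1.19e-6 = 3.49e+09

3.49e+09


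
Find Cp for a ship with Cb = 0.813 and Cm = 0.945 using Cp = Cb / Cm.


Formula: Cp = Cb / Cm
Substituting: Cp = 0.813 / 0.945
Result: Cp ≈ 0.86032 (5 s.f.)

0.86032
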